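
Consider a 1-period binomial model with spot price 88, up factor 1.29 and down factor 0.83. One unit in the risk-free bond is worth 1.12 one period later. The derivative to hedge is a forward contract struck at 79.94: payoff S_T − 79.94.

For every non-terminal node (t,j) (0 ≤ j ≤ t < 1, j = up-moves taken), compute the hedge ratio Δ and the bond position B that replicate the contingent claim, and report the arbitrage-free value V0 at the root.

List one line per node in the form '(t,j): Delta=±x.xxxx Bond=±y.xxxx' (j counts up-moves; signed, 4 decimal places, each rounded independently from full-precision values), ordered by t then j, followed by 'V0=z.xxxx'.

(0,0): Delta=1.0000 Bond=-71.3750
V0=16.6250

The replicating-portfolio and risk-neutral prices coincide; use p* = (1.12−0.83)/(1.29−0.83) = 0.6304 for the latter.
At expiry t=1: V(1,0)=-6.9000, V(1,1)=33.5800
  t=0,j=0: stock 88.0000 → up 113.5200 (V=33.5800), down 73.0400 (V=-6.9000). Price 16.6250; hedge Δ=1.0000, bond B=-71.3750.
Check: Δ(0,0)·S0 + B(0,0) = 16.6250 = V0.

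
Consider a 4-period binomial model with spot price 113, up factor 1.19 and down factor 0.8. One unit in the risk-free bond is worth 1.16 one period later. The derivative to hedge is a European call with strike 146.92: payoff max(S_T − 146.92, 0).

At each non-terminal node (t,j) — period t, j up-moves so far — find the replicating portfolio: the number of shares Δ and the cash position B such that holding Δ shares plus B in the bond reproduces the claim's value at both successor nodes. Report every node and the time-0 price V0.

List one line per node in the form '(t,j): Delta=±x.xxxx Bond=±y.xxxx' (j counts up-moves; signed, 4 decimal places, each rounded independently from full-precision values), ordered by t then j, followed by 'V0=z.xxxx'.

Since d<R<u, set p* = (R−d)/(u−d) = 0.9231; price each node as the discounted p*-expectation of its children.
Terminal payoffs: V(4,0)=0.0000, V(4,1)=0.0000, V(4,2)=0.0000, V(4,3)=5.4184, V(4,4)=79.6833
  t=3,j=0: stock 57.8560 → up 68.8486 (V=0.0000), down 46.2848 (V=0.0000). Price 0.0000; hedge Δ=0.0000, bond B=0.0000.
  t=3,j=1: stock 86.0608 → up 102.4124 (V=0.0000), down 68.8486 (V=0.0000). Price 0.0000; hedge Δ=0.0000, bond B=0.0000.
  t=3,j=2: stock 128.0154 → up 152.3384 (V=5.4184), down 102.4124 (V=0.0000). Price 4.3117; hedge Δ=0.1085, bond B=-9.5816.
  t=3,j=3: stock 190.4230 → up 226.6033 (V=79.6833), down 152.3384 (V=5.4184). Price 63.7678; hedge Δ=1.0000, bond B=-126.6552.
  t=2,j=0: stock 72.3200 → up 86.0608 (V=0.0000), down 57.8560 (V=0.0000). Price 0.0000; hedge Δ=0.0000, bond B=0.0000.
  t=2,j=1: stock 107.5760 → up 128.0154 (V=4.3117), down 86.0608 (V=0.0000). Price 3.4311; hedge Δ=0.1028, bond B=-7.6246.
  t=2,j=2: stock 160.0193 → up 190.4230 (V=63.7678), down 128.0154 (V=4.3117). Price 51.0295; hedge Δ=0.9527, bond B=-101.4220.
  t=1,j=0: stock 90.4000 → up 107.5760 (V=3.4311), down 72.3200 (V=0.0000). Price 2.7303; hedge Δ=0.0973, bond B=-6.0673.
  t=1,j=1: stock 134.4700 → up 160.0193 (V=51.0295), down 107.5760 (V=3.4311). Price 40.8346; hedge Δ=0.9076, bond B=-81.2128.
  t=0,j=0: stock 113.0000 → up 134.4700 (V=40.8346), down 90.4000 (V=2.7303). Price 32.6754; hedge Δ=0.8646, bond B=-65.0279.
The time-0 hedge costs 32.6754, which is the no-arbitrage price.

(0,0): Delta=0.8646 Bond=-65.0279
(1,0): Delta=0.0973 Bond=-6.0673
(1,1): Delta=0.9076 Bond=-81.2128
(2,0): Delta=0.0000 Bond=0.0000
(2,1): Delta=0.1028 Bond=-7.6246
(2,2): Delta=0.9527 Bond=-101.4220
(3,0): Delta=0.0000 Bond=0.0000
(3,1): Delta=0.0000 Bond=0.0000
(3,2): Delta=0.1085 Bond=-9.5816
(3,3): Delta=1.0000 Bond=-126.6552
V0=32.6754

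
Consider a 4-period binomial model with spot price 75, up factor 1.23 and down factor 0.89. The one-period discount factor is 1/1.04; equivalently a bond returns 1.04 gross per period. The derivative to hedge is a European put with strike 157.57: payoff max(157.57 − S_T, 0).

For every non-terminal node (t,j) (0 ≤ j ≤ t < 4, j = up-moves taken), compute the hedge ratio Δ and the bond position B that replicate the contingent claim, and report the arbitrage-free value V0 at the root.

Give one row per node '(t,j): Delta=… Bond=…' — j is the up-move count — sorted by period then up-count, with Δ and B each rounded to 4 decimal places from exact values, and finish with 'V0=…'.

(0,0): Delta=-0.9578 Bond=131.9833
(1,0): Delta=-1.0000 Bond=140.0792
(1,1): Delta=-0.9191 Bond=133.6950
(2,0): Delta=-1.0000 Bond=145.6823
(2,1): Delta=-1.0000 Bond=145.6823
(2,2): Delta=-0.8450 Bond=130.6329
(3,0): Delta=-1.0000 Bond=151.5096
(3,1): Delta=-1.0000 Bond=151.5096
(3,2): Delta=-1.0000 Bond=151.5096
(3,3): Delta=-0.7030 Bond=116.0330
V0=60.1479

No-arbitrage ⇒ martingale measure with p* = (R−d)/(u−d) = 0.4412.
Terminal payoffs: V(4,0)=110.5133, V(4,1)=92.5366, V(4,2)=67.6924, V(4,3)=33.3571, V(4,4)=0.0000
Node (3,0) S=52.8727: V=(p*·92.5366+(1−p*)·110.5133)/1.04=98.6369; Δ=(92.5366−110.5133)/(65.0334−47.0567)=-1.0000; B=V−Δ·S=151.5096
Node (3,1) S=73.0712: V=(p*·67.6924+(1−p*)·92.5366)/1.04=78.4384; Δ=(67.6924−92.5366)/(89.8776−65.0334)=-1.0000; B=V−Δ·S=151.5096
Node (3,2) S=100.9861: V=(p*·33.3571+(1−p*)·67.6924)/1.04=50.5235; Δ=(33.3571−67.6924)/(124.2129−89.8776)=-1.0000; B=V−Δ·S=151.5096
Node (3,3) S=139.5650: V=(p*·0.0000+(1−p*)·33.3571)/1.04=17.9238; Δ=(0.0000−33.3571)/(171.6650−124.2129)=-0.7030; B=V−Δ·S=116.0330
Node (2,0) S=59.4075: V=(p*·78.4384+(1−p*)·98.6369)/1.04=86.2748; Δ=(78.4384−98.6369)/(73.0712−52.8727)=-1.0000; B=V−Δ·S=145.6823
Node (2,1) S=82.1025: V=(p*·50.5235+(1−p*)·78.4384)/1.04=63.5798; Δ=(50.5235−78.4384)/(100.9861−73.0712)=-1.0000; B=V−Δ·S=145.6823
Node (2,2) S=113.4675: V=(p*·17.9238+(1−p*)·50.5235)/1.04=34.7513; Δ=(17.9238−50.5235)/(139.5650−100.9861)=-0.8450; B=V−Δ·S=130.6329
Node (1,0) S=66.7500: V=(p*·63.5798+(1−p*)·86.2748)/1.04=73.3292; Δ=(63.5798−86.2748)/(82.1025−59.4075)=-1.0000; B=V−Δ·S=140.0792
Node (1,1) S=92.2500: V=(p*·34.7513+(1−p*)·63.5798)/1.04=48.9051; Δ=(34.7513−63.5798)/(113.4675−82.1025)=-0.9191; B=V−Δ·S=133.6950
Node (0,0) S=75.0000: V=(p*·48.9051+(1−p*)·73.3292)/1.04=60.1479; Δ=(48.9051−73.3292)/(92.2500−66.7500)=-0.9578; B=V−Δ·S=131.9833
Each (Δ,B) replicates both successor values, so the strategy is self-financing and V0 is arbitrage-free.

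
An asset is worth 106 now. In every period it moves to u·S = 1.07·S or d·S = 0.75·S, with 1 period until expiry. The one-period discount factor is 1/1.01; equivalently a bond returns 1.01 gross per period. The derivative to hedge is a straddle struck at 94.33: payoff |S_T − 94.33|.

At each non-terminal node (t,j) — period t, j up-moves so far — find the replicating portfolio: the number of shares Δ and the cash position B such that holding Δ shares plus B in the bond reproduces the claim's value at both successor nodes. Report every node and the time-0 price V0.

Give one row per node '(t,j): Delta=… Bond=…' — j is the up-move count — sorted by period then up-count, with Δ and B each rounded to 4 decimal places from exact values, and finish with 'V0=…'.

The replicating-portfolio and risk-neutral prices coincide; use p* = (1.01−0.75)/(1.07−0.75) = 0.8125 for the latter.
Terminal values V(1,·): V(1,0)=14.8300, V(1,1)=19.0900
Node (0,0) S=106.0000: V=(p*·19.0900+(1−p*)·14.8300)/1.01=18.1101; Δ=(19.0900−14.8300)/(113.4200−79.5000)=0.1256; B=V−Δ·S=4.7976
Root portfolio cost Δ·106+B reproduces V0=18.1101.

(0,0): Delta=0.1256 Bond=4.7976
V0=18.1101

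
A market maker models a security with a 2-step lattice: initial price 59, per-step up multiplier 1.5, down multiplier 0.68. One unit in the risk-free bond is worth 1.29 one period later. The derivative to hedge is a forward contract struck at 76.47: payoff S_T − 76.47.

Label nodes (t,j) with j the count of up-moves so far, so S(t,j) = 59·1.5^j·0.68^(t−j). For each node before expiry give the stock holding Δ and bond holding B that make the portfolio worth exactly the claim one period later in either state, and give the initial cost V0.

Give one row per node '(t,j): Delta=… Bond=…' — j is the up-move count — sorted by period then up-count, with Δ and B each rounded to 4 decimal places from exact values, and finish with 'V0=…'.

(0,0): Delta=1.0000 Bond=-45.9528
(1,0): Delta=1.0000 Bond=-59.2791
(1,1): Delta=1.0000 Bond=-59.2791
V0=13.0472

Under the risk-neutral measure, an up-move has probability p* = (R−d)/(u−d) = 0.7439 and values discount at R = 1.29.
Terminal values V(2,·): V(2,0)=-49.1884, V(2,1)=-16.2900, V(2,2)=56.2800
Node (1,0) S=40.1200: V=(p*·-16.2900+(1−p*)·-49.1884)/1.29=-19.1591; Δ=(-16.2900−-49.1884)/(60.1800−27.2816)=1.0000; B=V−Δ·S=-59.2791
Node (1,1) S=88.5000: V=(p*·56.2800+(1−p*)·-16.2900)/1.29=29.2209; Δ=(56.2800−-16.2900)/(132.7500−60.1800)=1.0000; B=V−Δ·S=-59.2791
Node (0,0) S=59.0000: V=(p*·29.2209+(1−p*)·-19.1591)/1.29=13.0472; Δ=(29.2209−-19.1591)/(88.5000−40.1200)=1.0000; B=V−Δ·S=-45.9528
Root portfolio cost Δ·59+B reproduces V0=13.0472.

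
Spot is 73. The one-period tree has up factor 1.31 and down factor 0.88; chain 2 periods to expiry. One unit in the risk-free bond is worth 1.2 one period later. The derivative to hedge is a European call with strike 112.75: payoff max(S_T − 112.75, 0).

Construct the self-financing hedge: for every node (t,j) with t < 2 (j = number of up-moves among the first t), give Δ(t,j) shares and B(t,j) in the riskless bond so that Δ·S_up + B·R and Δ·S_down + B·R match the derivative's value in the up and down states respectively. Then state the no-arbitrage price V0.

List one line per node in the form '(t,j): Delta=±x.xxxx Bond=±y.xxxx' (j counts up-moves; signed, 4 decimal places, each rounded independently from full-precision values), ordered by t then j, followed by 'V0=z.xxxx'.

No-arbitrage ⇒ martingale measure with p* = (R−d)/(u−d) = 0.7442.
Terminal payoffs: V(2,0)=0.0000, V(2,1)=0.0000, V(2,2)=12.5253
Node (1,0) S=64.2400: V=(p*·0.0000+(1−p*)·0.0000)/1.2=0.0000; Δ=(0.0000−0.0000)/(84.1544−56.5312)=0.0000; B=V−Δ·S=0.0000
Node (1,1) S=95.6300: V=(p*·12.5253+(1−p*)·0.0000)/1.2=7.7676; Δ=(12.5253−0.0000)/(125.2753−84.1544)=0.3046; B=V−Δ·S=-21.3610
Node (0,0) S=73.0000: V=(p*·7.7676+(1−p*)·0.0000)/1.2=4.8171; Δ=(7.7676−0.0000)/(95.6300−64.2400)=0.2475; B=V−Δ·S=-13.2471
Each (Δ,B) replicates both successor values, so the strategy is self-financing and V0 is arbitrage-free.

(0,0): Delta=0.2475 Bond=-13.2471
(1,0): Delta=0.0000 Bond=0.0000
(1,1): Delta=0.3046 Bond=-21.3610
V0=4.8171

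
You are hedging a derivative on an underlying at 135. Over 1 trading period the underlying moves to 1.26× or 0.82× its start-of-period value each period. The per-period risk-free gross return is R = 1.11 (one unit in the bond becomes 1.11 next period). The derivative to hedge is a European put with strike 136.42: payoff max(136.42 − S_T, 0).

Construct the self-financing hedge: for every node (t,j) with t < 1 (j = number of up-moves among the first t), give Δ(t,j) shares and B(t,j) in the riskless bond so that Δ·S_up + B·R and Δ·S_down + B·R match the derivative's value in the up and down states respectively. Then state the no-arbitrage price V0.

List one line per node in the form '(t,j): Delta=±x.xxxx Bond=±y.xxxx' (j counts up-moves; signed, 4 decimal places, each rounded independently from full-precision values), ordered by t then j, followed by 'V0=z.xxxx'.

(0,0): Delta=-0.4330 Bond=66.3538
V0=7.8993

No-arbitrage ⇒ martingale measure with p* = (R−d)/(u−d) = 0.6591.
Terminal payoffs: V(1,0)=25.7200, V(1,1)=0.0000
(0,0): S=135.0000. Δ = (V_up−V_dn)/(S_up−S_dn) = (0.0000−25.7200)/(170.1000−110.7000) = -0.4330. V = [p*·0.0000 + (1−p*)·25.7200]/1.11 = 7.8993. B = V − Δ·S = 66.3538.
Check: Δ(0,0)·S0 + B(0,0) = 7.8993 = V0.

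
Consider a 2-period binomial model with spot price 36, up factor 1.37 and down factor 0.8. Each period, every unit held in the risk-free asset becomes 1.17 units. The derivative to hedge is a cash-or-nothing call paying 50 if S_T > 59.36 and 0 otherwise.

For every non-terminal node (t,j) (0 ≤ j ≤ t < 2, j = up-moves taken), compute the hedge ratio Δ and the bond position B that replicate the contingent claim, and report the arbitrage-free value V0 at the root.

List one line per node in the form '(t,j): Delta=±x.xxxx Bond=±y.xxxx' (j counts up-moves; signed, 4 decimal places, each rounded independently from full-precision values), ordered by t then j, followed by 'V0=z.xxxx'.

(0,0): Delta=1.3519 Bond=-33.2767
(1,0): Delta=0.0000 Bond=0.0000
(1,1): Delta=1.7786 Bond=-59.9790
V0=15.3905

Under the risk-neutral measure, an up-move has probability p* = (R−d)/(u−d) = 0.6491 and values discount at R = 1.17.
Terminal values V(2,·): V(2,0)=0.0000, V(2,1)=0.0000, V(2,2)=50.0000
Node (1,0) S=28.8000: V=(p*·0.0000+(1−p*)·0.0000)/1.17=0.0000; Δ=(0.0000−0.0000)/(39.4560−23.0400)=0.0000; B=V−Δ·S=0.0000
Node (1,1) S=49.3200: V=(p*·50.0000+(1−p*)·0.0000)/1.17=27.7403; Δ=(50.0000−0.0000)/(67.5684−39.4560)=1.7786; B=V−Δ·S=-59.9790
Node (0,0) S=36.0000: V=(p*·27.7403+(1−p*)·0.0000)/1.17=15.3905; Δ=(27.7403−0.0000)/(49.3200−28.8000)=1.3519; B=V−Δ·S=-33.2767
Check: Δ(0,0)·S0 + B(0,0) = 15.3905 = V0.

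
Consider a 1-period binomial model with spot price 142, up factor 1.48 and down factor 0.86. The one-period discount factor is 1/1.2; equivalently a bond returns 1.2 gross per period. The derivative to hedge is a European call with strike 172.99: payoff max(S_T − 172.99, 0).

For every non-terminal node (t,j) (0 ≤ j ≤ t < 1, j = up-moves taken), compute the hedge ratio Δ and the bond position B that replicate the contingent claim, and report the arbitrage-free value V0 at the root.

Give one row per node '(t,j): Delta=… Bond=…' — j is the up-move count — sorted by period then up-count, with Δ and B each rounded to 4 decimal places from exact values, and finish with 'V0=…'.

(0,0): Delta=0.4222 Bond=-42.9653
V0=16.9863

No-arbitrage ⇒ martingale measure with p* = (R−d)/(u−d) = 0.5484.
Terminal payoffs: V(1,0)=0.0000, V(1,1)=37.1700
(0,0): S=142.0000. Δ = (V_up−V_dn)/(S_up−S_dn) = (37.1700−0.0000)/(210.1600−122.1200) = 0.4222. V = [p*·37.1700 + (1−p*)·0.0000]/1.2 = 16.9863. B = V − Δ·S = -42.9653.
Each (Δ,B) replicates both successor values, so the strategy is self-financing and V0 is arbitrage-free.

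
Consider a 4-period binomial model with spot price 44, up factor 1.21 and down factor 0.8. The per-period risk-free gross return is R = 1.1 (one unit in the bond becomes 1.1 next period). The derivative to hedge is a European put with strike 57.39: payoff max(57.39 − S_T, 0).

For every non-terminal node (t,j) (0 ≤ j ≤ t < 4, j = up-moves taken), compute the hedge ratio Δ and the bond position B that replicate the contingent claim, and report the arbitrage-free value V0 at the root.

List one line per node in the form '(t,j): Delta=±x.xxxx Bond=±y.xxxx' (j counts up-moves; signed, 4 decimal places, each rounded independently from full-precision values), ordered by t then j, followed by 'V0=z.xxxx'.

Risk-neutral probability p* = (R−d)/(u−d) = (1.1−0.8)/(1.21−0.8) = 0.7317.
Payoff layer (t=4): V(4,0)=39.3676, V(4,1)=30.1311, V(4,2)=16.1609, V(4,3)=0.0000, V(4,4)=0.0000
  t=3,j=0: stock 22.5280 → up 27.2589 (V=30.1311), down 18.0224 (V=39.3676). Price 29.6447; hedge Δ=-1.0000, bond B=52.1727.
  t=3,j=1: stock 34.0736 → up 41.2291 (V=16.1609), down 27.2589 (V=30.1311). Price 18.0991; hedge Δ=-1.0000, bond B=52.1727.
  t=3,j=2: stock 51.5363 → up 62.3589 (V=0.0000), down 41.2291 (V=16.1609). Price 3.9417; hedge Δ=-0.7648, bond B=43.3586.
  t=3,j=3: stock 77.9487 → up 94.3179 (V=0.0000), down 62.3589 (V=0.0000). Price 0.0000; hedge Δ=0.0000, bond B=0.0000.
  t=2,j=0: stock 28.1600 → up 34.0736 (V=18.0991), down 22.5280 (V=29.6447). Price 19.2698; hedge Δ=-1.0000, bond B=47.4298.
  t=2,j=1: stock 42.5920 → up 51.5363 (V=3.9417), down 34.0736 (V=18.0991). Price 7.0364; hedge Δ=-0.8107, bond B=41.5667.
  t=2,j=2: stock 64.4204 → up 77.9487 (V=0.0000), down 51.5363 (V=3.9417). Price 0.9614; hedge Δ=-0.1492, bond B=10.5753.
  t=1,j=0: stock 35.2000 → up 42.5920 (V=7.0364), down 28.1600 (V=19.2698). Price 9.3805; hedge Δ=-0.8477, bond B=39.2179.
  t=1,j=1: stock 53.2400 → up 64.4204 (V=0.9614), down 42.5920 (V=7.0364). Price 2.3557; hedge Δ=-0.2783, bond B=17.1728.
  t=0,j=0: stock 44.0000 → up 53.2400 (V=2.3557), down 35.2000 (V=9.3805). Price 3.8549; hedge Δ=-0.3894, bond B=20.9885.
Root portfolio cost Δ·44+B reproduces V0=3.8549.

(0,0): Delta=-0.3894 Bond=20.9885
(1,0): Delta=-0.8477 Bond=39.2179
(1,1): Delta=-0.2783 Bond=17.1728
(2,0): Delta=-1.0000 Bond=47.4298
(2,1): Delta=-0.8107 Bond=41.5667
(2,2): Delta=-0.1492 Bond=10.5753
(3,0): Delta=-1.0000 Bond=52.1727
(3,1): Delta=-1.0000 Bond=52.1727
(3,2): Delta=-0.7648 Bond=43.3586
(3,3): Delta=0.0000 Bond=0.0000
V0=3.8549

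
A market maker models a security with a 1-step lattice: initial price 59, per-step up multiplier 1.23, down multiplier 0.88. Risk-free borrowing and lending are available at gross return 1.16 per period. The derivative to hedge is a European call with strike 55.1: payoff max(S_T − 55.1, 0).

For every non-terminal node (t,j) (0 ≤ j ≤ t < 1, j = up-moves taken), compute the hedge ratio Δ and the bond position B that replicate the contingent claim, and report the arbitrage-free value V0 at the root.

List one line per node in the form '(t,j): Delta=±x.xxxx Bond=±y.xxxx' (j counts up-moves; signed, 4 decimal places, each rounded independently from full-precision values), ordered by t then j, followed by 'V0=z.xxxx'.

Since d<R<u, set p* = (R−d)/(u−d) = 0.8000; price each node as the discounted p*-expectation of its children.
Payoff layer (t=1): V(1,0)=0.0000, V(1,1)=17.4700
Node (0,0) S=59.0000: V=(p*·17.4700+(1−p*)·0.0000)/1.16=12.0483; Δ=(17.4700−0.0000)/(72.5700−51.9200)=0.8460; B=V−Δ·S=-37.8660
Check: Δ(0,0)·S0 + B(0,0) = 12.0483 = V0.

(0,0): Delta=0.8460 Bond=-37.8660
V0=12.0483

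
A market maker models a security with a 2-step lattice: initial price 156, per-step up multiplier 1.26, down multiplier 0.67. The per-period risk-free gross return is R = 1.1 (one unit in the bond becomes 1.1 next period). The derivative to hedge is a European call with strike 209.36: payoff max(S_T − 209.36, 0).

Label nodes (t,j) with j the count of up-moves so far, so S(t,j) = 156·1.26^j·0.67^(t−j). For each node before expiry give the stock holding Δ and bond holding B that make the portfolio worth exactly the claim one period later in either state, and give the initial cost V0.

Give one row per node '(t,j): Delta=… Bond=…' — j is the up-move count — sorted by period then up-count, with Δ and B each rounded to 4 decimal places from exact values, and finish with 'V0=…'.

Since d<R<u, set p* = (R−d)/(u−d) = 0.7288; price each node as the discounted p*-expectation of its children.
Payoff layer (t=2): V(2,0)=0.0000, V(2,1)=0.0000, V(2,2)=38.3056
  t=1,j=0: stock 104.5200 → up 131.6952 (V=0.0000), down 70.0284 (V=0.0000). Price 0.0000; hedge Δ=0.0000, bond B=0.0000.
  t=1,j=1: stock 196.5600 → up 247.6656 (V=38.3056), down 131.6952 (V=0.0000). Price 25.3797; hedge Δ=0.3303, bond B=-39.5451.
  t=0,j=0: stock 156.0000 → up 196.5600 (V=25.3797), down 104.5200 (V=0.0000). Price 16.8155; hedge Δ=0.2757, bond B=-26.2009.
Root portfolio cost Δ·156+B reproduces V0=16.8155.

(0,0): Delta=0.2757 Bond=-26.2009
(1,0): Delta=0.0000 Bond=0.0000
(1,1): Delta=0.3303 Bond=-39.5451
V0=16.8155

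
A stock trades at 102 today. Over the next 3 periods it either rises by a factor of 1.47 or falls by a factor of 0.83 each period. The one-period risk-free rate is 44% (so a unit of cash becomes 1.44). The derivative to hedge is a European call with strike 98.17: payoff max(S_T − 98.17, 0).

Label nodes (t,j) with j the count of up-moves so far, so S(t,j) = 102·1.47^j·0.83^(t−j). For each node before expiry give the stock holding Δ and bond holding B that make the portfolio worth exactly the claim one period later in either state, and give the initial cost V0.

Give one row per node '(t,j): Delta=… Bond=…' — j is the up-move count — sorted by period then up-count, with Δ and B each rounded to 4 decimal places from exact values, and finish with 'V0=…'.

No-arbitrage ⇒ martingale measure with p* = (R−d)/(u−d) = 0.9531.
Terminal values V(3,·): V(3,0)=0.0000, V(3,1)=5.1237, V(3,2)=84.7718, V(3,3)=225.8353
Node (2,0) S=70.2678: V=(p*·5.1237+(1−p*)·0.0000)/1.44=3.3913; Δ=(5.1237−0.0000)/(103.2937−58.3223)=0.1139; B=V−Δ·S=-4.6144
Node (2,1) S=124.4502: V=(p*·84.7718+(1−p*)·5.1237)/1.44=56.2766; Δ=(84.7718−5.1237)/(182.9418−103.2937)=1.0000; B=V−Δ·S=-68.1736
Node (2,2) S=220.4118: V=(p*·225.8353+(1−p*)·84.7718)/1.44=152.2382; Δ=(225.8353−84.7718)/(324.0053−182.9418)=1.0000; B=V−Δ·S=-68.1736
Node (1,0) S=84.6600: V=(p*·56.2766+(1−p*)·3.3913)/1.44=37.3594; Δ=(56.2766−3.3913)/(124.4502−70.2678)=0.9761; B=V−Δ·S=-45.2738
Node (1,1) S=149.9400: V=(p*·152.2382+(1−p*)·56.2766)/1.44=102.5972; Δ=(152.2382−56.2766)/(220.4118−124.4502)=1.0000; B=V−Δ·S=-47.3428
Node (0,0) S=102.0000: V=(p*·102.5972+(1−p*)·37.3594)/1.44=69.1244; Δ=(102.5972−37.3594)/(149.9400−84.6600)=0.9994; B=V−Δ·S=-32.8096
Root portfolio cost Δ·102+B reproduces V0=69.1244.

(0,0): Delta=0.9994 Bond=-32.8096
(1,0): Delta=0.9761 Bond=-45.2738
(1,1): Delta=1.0000 Bond=-47.3428
(2,0): Delta=0.1139 Bond=-4.6144
(2,1): Delta=1.0000 Bond=-68.1736
(2,2): Delta=1.0000 Bond=-68.1736
V0=69.1244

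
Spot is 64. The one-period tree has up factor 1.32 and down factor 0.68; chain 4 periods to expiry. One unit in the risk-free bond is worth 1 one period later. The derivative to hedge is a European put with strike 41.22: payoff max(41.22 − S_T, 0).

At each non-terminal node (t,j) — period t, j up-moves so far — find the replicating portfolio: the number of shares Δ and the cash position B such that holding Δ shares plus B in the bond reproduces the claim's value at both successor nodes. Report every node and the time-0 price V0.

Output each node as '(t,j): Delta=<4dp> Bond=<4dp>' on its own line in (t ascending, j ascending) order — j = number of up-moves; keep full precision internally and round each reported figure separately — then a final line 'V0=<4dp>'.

(0,0): Delta=-0.1735 Bond=16.4886
(1,0): Delta=-0.3787 Bond=25.4198
(1,1): Delta=-0.0678 Bond=7.5574
(2,0): Delta=-0.7269 Bond=35.7248
(2,1): Delta=-0.1993 Bond=15.1148
(2,2): Delta=0.0000 Bond=0.0000
(3,0): Delta=-1.0000 Bond=41.2200
(3,1): Delta=-0.5863 Bond=30.2296
(3,2): Delta=0.0000 Bond=0.0000
(3,3): Delta=0.0000 Bond=0.0000
V0=5.3852

Risk-neutral probability p* = (R−d)/(u−d) = (1−0.68)/(1.32−0.68) = 0.5000.
Terminal values V(4,·): V(4,0)=27.5359, V(4,1)=14.6568, V(4,2)=0.0000, V(4,3)=0.0000, V(4,4)=0.0000
Node (3,0) S=20.1236: V=(p*·14.6568+(1−p*)·27.5359)/1=21.0964; Δ=(14.6568−27.5359)/(26.5632−13.6841)=-1.0000; B=V−Δ·S=41.2200
Node (3,1) S=39.0636: V=(p*·0.0000+(1−p*)·14.6568)/1=7.3284; Δ=(0.0000−14.6568)/(51.5639−26.5632)=-0.5863; B=V−Δ·S=30.2296
Node (3,2) S=75.8292: V=(p*·0.0000+(1−p*)·0.0000)/1=0.0000; Δ=(0.0000−0.0000)/(100.0946−51.5639)=0.0000; B=V−Δ·S=0.0000
Node (3,3) S=147.1980: V=(p*·0.0000+(1−p*)·0.0000)/1=0.0000; Δ=(0.0000−0.0000)/(194.3013−100.0946)=0.0000; B=V−Δ·S=0.0000
Node (2,0) S=29.5936: V=(p*·7.3284+(1−p*)·21.0964)/1=14.2124; Δ=(7.3284−21.0964)/(39.0636−20.1236)=-0.7269; B=V−Δ·S=35.7248
Node (2,1) S=57.4464: V=(p*·0.0000+(1−p*)·7.3284)/1=3.6642; Δ=(0.0000−7.3284)/(75.8292−39.0636)=-0.1993; B=V−Δ·S=15.1148
Node (2,2) S=111.5136: V=(p*·0.0000+(1−p*)·0.0000)/1=0.0000; Δ=(0.0000−0.0000)/(147.1980−75.8292)=0.0000; B=V−Δ·S=0.0000
Node (1,0) S=43.5200: V=(p*·3.6642+(1−p*)·14.2124)/1=8.9383; Δ=(3.6642−14.2124)/(57.4464−29.5936)=-0.3787; B=V−Δ·S=25.4198
Node (1,1) S=84.4800: V=(p*·0.0000+(1−p*)·3.6642)/1=1.8321; Δ=(0.0000−3.6642)/(111.5136−57.4464)=-0.0678; B=V−Δ·S=7.5574
Node (0,0) S=64.0000: V=(p*·1.8321+(1−p*)·8.9383)/1=5.3852; Δ=(1.8321−8.9383)/(84.4800−43.5200)=-0.1735; B=V−Δ·S=16.4886
Each (Δ,B) replicates both successor values, so the strategy is self-financing and V0 is arbitrage-free.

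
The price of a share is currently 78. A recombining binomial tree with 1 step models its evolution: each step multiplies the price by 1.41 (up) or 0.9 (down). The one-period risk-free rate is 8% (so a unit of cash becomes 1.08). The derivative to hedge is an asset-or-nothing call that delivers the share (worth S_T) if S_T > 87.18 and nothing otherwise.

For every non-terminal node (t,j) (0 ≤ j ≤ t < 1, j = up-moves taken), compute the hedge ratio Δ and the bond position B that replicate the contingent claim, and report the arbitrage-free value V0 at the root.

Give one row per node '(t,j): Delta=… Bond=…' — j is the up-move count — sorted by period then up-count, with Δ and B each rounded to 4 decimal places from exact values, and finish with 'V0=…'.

Since d<R<u, set p* = (R−d)/(u−d) = 0.3529; price each node as the discounted p*-expectation of its children.
At expiry t=1: V(1,0)=0.0000, V(1,1)=109.9800
(0,0): S=78.0000. Δ = (V_up−V_dn)/(S_up−S_dn) = (109.9800−0.0000)/(109.9800−70.2000) = 2.7647. V = [p*·109.9800 + (1−p*)·0.0000]/1.08 = 35.9412. B = V − Δ·S = -179.7059.
Each (Δ,B) replicates both successor values, so the strategy is self-financing and V0 is arbitrage-free.

(0,0): Delta=2.7647 Bond=-179.7059
V0=35.9412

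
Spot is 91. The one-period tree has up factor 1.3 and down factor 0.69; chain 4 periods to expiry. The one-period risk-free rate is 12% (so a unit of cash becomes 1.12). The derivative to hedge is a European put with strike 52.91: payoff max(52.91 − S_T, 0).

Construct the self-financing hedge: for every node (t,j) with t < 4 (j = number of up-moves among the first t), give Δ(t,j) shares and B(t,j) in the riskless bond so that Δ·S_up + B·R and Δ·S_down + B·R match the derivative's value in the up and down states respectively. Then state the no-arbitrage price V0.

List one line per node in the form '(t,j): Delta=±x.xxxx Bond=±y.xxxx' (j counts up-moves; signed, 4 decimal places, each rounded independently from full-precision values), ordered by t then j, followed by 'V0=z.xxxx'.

Under the risk-neutral measure, an up-move has probability p* = (R−d)/(u−d) = 0.7049 and values discount at R = 1.12.
Terminal values V(4,·): V(4,0)=32.2829, V(4,1)=14.0474, V(4,2)=0.0000, V(4,3)=0.0000, V(4,4)=0.0000
  t=3,j=0: stock 29.8943 → up 38.8626 (V=14.0474), down 20.6271 (V=32.2829). Price 17.3468; hedge Δ=-1.0000, bond B=47.2411.
  t=3,j=1: stock 56.3226 → up 73.2194 (V=0.0000), down 38.8626 (V=14.0474). Price 3.7010; hedge Δ=-0.4089, bond B=26.7295.
  t=3,j=2: stock 106.1151 → up 137.9496 (V=0.0000), down 73.2194 (V=0.0000). Price 0.0000; hedge Δ=0.0000, bond B=0.0000.
  t=3,j=3: stock 199.9270 → up 259.9051 (V=0.0000), down 137.9496 (V=0.0000). Price 0.0000; hedge Δ=0.0000, bond B=0.0000.
  t=2,j=0: stock 43.3251 → up 56.3226 (V=3.7010), down 29.8943 (V=17.3468). Price 6.8997; hedge Δ=-0.5163, bond B=29.2697.
  t=2,j=1: stock 81.6270 → up 106.1151 (V=0.0000), down 56.3226 (V=3.7010). Price 0.9751; hedge Δ=-0.0743, bond B=7.0423.
  t=2,j=2: stock 153.7900 → up 199.9270 (V=0.0000), down 106.1151 (V=0.0000). Price 0.0000; hedge Δ=0.0000, bond B=0.0000.
  t=1,j=0: stock 62.7900 → up 81.6270 (V=0.9751), down 43.3251 (V=6.8997). Price 2.4315; hedge Δ=-0.1547, bond B=12.1440.
  t=1,j=1: stock 118.3000 → up 153.7900 (V=0.0000), down 81.6270 (V=0.9751). Price 0.2569; hedge Δ=-0.0135, bond B=1.8554.
  t=0,j=0: stock 91.0000 → up 118.3000 (V=0.2569), down 62.7900 (V=2.4315). Price 0.8023; hedge Δ=-0.0392, bond B=4.3673.
Each (Δ,B) replicates both successor values, so the strategy is self-financing and V0 is arbitrage-free.

(0,0): Delta=-0.0392 Bond=4.3673
(1,0): Delta=-0.1547 Bond=12.1440
(1,1): Delta=-0.0135 Bond=1.8554
(2,0): Delta=-0.5163 Bond=29.2697
(2,1): Delta=-0.0743 Bond=7.0423
(2,2): Delta=0.0000 Bond=0.0000
(3,0): Delta=-1.0000 Bond=47.2411
(3,1): Delta=-0.4089 Bond=26.7295
(3,2): Delta=0.0000 Bond=0.0000
(3,3): Delta=0.0000 Bond=0.0000
V0=0.8023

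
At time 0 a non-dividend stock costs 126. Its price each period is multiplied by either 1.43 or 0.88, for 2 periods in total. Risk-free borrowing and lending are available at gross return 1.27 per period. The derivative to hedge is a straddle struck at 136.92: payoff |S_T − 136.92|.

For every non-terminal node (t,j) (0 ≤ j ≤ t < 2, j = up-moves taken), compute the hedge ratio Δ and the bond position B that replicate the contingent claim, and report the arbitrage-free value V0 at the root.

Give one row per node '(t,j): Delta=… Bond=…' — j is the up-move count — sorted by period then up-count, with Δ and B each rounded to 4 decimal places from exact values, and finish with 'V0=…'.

The replicating-portfolio and risk-neutral prices coincide; use p* = (1.27−0.88)/(1.43−0.88) = 0.7091 for the latter.
Terminal values V(2,·): V(2,0)=39.3456, V(2,1)=21.6384, V(2,2)=120.7374
Node (1,0) S=110.8800: V=(p*·21.6384+(1−p*)·39.3456)/1.27=21.0942; Δ=(21.6384−39.3456)/(158.5584−97.5744)=-0.2904; B=V−Δ·S=53.2891
Node (1,1) S=180.1800: V=(p*·120.7374+(1−p*)·21.6384)/1.27=72.3690; Δ=(120.7374−21.6384)/(257.6574−158.5584)=1.0000; B=V−Δ·S=-107.8110
Node (0,0) S=126.0000: V=(p*·72.3690+(1−p*)·21.0942)/1.27=45.2383; Δ=(72.3690−21.0942)/(180.1800−110.8800)=0.7399; B=V−Δ·S=-47.9886
Self-financing check: at every node Δ·S+B equals the discounted successor values.

(0,0): Delta=0.7399 Bond=-47.9886
(1,0): Delta=-0.2904 Bond=53.2891
(1,1): Delta=1.0000 Bond=-107.8110
V0=45.2383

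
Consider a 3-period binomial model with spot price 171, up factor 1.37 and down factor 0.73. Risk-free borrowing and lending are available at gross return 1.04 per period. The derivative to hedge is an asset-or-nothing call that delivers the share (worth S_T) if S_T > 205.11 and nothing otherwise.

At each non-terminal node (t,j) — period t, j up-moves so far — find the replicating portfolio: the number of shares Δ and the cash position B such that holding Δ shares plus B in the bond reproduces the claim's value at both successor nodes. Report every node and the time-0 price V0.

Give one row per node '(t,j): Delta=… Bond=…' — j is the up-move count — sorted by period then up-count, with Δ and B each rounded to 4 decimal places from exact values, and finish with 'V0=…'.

Since d<R<u, set p* = (R−d)/(u−d) = 0.4844; price each node as the discounted p*-expectation of its children.
Terminal values V(3,·): V(3,0)=0.0000, V(3,1)=0.0000, V(3,2)=234.2934, V(3,3)=439.7014
Node (2,0) S=91.1259: V=(p*·0.0000+(1−p*)·0.0000)/1.04=0.0000; Δ=(0.0000−0.0000)/(124.8425−66.5219)=0.0000; B=V−Δ·S=0.0000
Node (2,1) S=171.0171: V=(p*·234.2934+(1−p*)·0.0000)/1.04=109.1210; Δ=(234.2934−0.0000)/(234.2934−124.8425)=2.1406; B=V−Δ·S=-256.9624
Node (2,2) S=320.9499: V=(p*·439.7014+(1−p*)·234.2934)/1.04=320.9499; Δ=(439.7014−234.2934)/(439.7014−234.2934)=1.0000; B=V−Δ·S=0.0000
Node (1,0) S=124.8300: V=(p*·109.1210+(1−p*)·0.0000)/1.04=50.8226; Δ=(109.1210−0.0000)/(171.0171−91.1259)=1.3659; B=V−Δ·S=-119.6790
Node (1,1) S=234.2700: V=(p*·320.9499+(1−p*)·109.1210)/1.04=203.5823; Δ=(320.9499−109.1210)/(320.9499−171.0171)=1.4128; B=V−Δ·S=-127.4002
Node (0,0) S=171.0000: V=(p*·203.5823+(1−p*)·50.8226)/1.04=120.0150; Δ=(203.5823−50.8226)/(234.2700−124.8300)=1.3958; B=V−Δ·S=-118.6721
Each (Δ,B) replicates both successor values, so the strategy is self-financing and V0 is arbitrage-free.

(0,0): Delta=1.3958 Bond=-118.6721
(1,0): Delta=1.3659 Bond=-119.6790
(1,1): Delta=1.4128 Bond=-127.4002
(2,0): Delta=0.0000 Bond=0.0000
(2,1): Delta=2.1406 Bond=-256.9624
(2,2): Delta=1.0000 Bond=0.0000
V0=120.0150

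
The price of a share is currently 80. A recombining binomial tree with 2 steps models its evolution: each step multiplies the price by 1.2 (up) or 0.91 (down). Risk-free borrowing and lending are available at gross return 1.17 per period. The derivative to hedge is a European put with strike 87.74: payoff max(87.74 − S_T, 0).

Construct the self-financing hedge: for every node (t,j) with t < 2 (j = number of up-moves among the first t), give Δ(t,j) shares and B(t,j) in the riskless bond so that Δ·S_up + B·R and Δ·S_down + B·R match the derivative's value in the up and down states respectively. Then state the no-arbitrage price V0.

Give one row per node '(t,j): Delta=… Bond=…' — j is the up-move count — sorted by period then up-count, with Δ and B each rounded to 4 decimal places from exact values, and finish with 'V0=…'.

(0,0): Delta=-0.0930 Bond=7.6604
(1,0): Delta=-1.0000 Bond=74.9915
(1,1): Delta=-0.0136 Bond=1.3439
V0=0.2195

Under the risk-neutral measure, an up-move has probability p* = (R−d)/(u−d) = 0.8966 and values discount at R = 1.17.
Terminal payoffs: V(2,0)=21.4920, V(2,1)=0.3800, V(2,2)=0.0000
  t=1,j=0: stock 72.8000 → up 87.3600 (V=0.3800), down 66.2480 (V=21.4920). Price 2.1915; hedge Δ=-1.0000, bond B=74.9915.
  t=1,j=1: stock 96.0000 → up 115.2000 (V=0.0000), down 87.3600 (V=0.3800). Price 0.0336; hedge Δ=-0.0136, bond B=1.3439.
  t=0,j=0: stock 80.0000 → up 96.0000 (V=0.0336), down 72.8000 (V=2.1915). Price 0.2195; hedge Δ=-0.0930, bond B=7.6604.
Check: Δ(0,0)·S0 + B(0,0) = 0.2195 = V0.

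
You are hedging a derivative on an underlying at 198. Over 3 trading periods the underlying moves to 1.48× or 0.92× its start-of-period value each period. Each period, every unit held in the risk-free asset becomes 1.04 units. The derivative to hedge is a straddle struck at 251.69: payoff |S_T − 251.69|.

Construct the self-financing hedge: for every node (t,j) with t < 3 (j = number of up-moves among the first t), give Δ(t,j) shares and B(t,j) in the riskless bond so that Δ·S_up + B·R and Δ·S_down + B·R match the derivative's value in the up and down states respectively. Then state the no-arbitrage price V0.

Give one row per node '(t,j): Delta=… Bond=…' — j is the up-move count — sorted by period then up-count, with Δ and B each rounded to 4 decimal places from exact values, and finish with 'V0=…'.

Under the risk-neutral measure, an up-move has probability p* = (R−d)/(u−d) = 0.2143 and values discount at R = 1.04.
At expiry t=3: V(3,0)=97.5098, V(3,1)=3.6609, V(3,2)=147.3133, V(3,3)=390.1848
(2,0): S=167.5872. Δ = (V_up−V_dn)/(S_up−S_dn) = (3.6609−97.5098)/(248.0291−154.1802) = -1.0000. V = [p*·3.6609 + (1−p*)·97.5098]/1.04 = 74.4224. B = V − Δ·S = 242.0096.
(2,1): S=269.5968. Δ = (V_up−V_dn)/(S_up−S_dn) = (147.3133−3.6609)/(399.0033−248.0291) = 0.9515. V = [p*·147.3133 + (1−p*)·3.6609]/1.04 = 33.1188. B = V − Δ·S = -223.4032.
(2,2): S=433.6992. Δ = (V_up−V_dn)/(S_up−S_dn) = (390.1848−147.3133)/(641.8748−399.0033) = 1.0000. V = [p*·390.1848 + (1−p*)·147.3133]/1.04 = 191.6896. B = V − Δ·S = -242.0096.
(1,0): S=182.1600. Δ = (V_up−V_dn)/(S_up−S_dn) = (33.1188−74.4224)/(269.5968−167.5872) = -0.4049. V = [p*·33.1188 + (1−p*)·74.4224]/1.04 = 63.0497. B = V − Δ·S = 136.8061.
(1,1): S=293.0400. Δ = (V_up−V_dn)/(S_up−S_dn) = (191.6896−33.1188)/(433.6992−269.5968) = 0.9663. V = [p*·191.6896 + (1−p*)·33.1188]/1.04 = 64.5176. B = V − Δ·S = -218.6445.
(0,0): S=198.0000. Δ = (V_up−V_dn)/(S_up−S_dn) = (64.5176−63.0497)/(293.0400−182.1600) = 0.0132. V = [p*·64.5176 + (1−p*)·63.0497]/1.04 = 60.9271. B = V − Δ·S = 58.3059.
The time-0 hedge costs 60.9271, which is the no-arbitrage price.

(0,0): Delta=0.0132 Bond=58.3059
(1,0): Delta=-0.4049 Bond=136.8061
(1,1): Delta=0.9663 Bond=-218.6445
(2,0): Delta=-1.0000 Bond=242.0096
(2,1): Delta=0.9515 Bond=-223.4032
(2,2): Delta=1.0000 Bond=-242.0096
V0=60.9271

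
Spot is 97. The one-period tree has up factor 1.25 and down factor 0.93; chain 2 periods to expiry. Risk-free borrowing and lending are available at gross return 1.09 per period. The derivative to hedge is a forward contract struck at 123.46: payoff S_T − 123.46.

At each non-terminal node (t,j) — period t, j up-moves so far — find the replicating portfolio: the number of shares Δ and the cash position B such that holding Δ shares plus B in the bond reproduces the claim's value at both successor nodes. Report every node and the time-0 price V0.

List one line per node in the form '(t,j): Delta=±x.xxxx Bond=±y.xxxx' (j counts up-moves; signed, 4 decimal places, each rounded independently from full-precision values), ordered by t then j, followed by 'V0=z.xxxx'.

The replicating-portfolio and risk-neutral prices coincide; use p* = (1.09−0.93)/(1.25−0.93) = 0.5000 for the latter.
Terminal payoffs: V(2,0)=-39.5647, V(2,1)=-10.6975, V(2,2)=28.1025
  t=1,j=0: stock 90.2100 → up 112.7625 (V=-10.6975), down 83.8953 (V=-39.5647). Price -23.0561; hedge Δ=1.0000, bond B=-113.2661.
  t=1,j=1: stock 121.2500 → up 151.5625 (V=28.1025), down 112.7625 (V=-10.6975). Price 7.9839; hedge Δ=1.0000, bond B=-113.2661.
  t=0,j=0: stock 97.0000 → up 121.2500 (V=7.9839), down 90.2100 (V=-23.0561). Price -6.9138; hedge Δ=1.0000, bond B=-103.9138.
Self-financing check: at every node Δ·S+B equals the discounted successor values.

(0,0): Delta=1.0000 Bond=-103.9138
(1,0): Delta=1.0000 Bond=-113.2661
(1,1): Delta=1.0000 Bond=-113.2661
V0=-6.9138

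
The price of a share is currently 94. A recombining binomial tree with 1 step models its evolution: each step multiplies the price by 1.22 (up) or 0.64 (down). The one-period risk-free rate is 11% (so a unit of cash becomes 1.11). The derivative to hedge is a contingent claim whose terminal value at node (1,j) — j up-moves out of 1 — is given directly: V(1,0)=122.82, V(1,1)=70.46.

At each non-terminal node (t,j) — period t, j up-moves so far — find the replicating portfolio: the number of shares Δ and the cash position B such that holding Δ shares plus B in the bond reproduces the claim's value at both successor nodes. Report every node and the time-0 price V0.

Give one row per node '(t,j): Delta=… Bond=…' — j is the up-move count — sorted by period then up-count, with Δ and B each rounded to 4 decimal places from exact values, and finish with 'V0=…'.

(0,0): Delta=-0.9604 Bond=162.6996
V0=72.4237

Under the risk-neutral measure, an up-move has probability p* = (R−d)/(u−d) = 0.8103 and values discount at R = 1.11.
At expiry t=1: V(1,0)=122.8200, V(1,1)=70.4600
(0,0): S=94.0000. Δ = (V_up−V_dn)/(S_up−S_dn) = (70.4600−122.8200)/(114.6800−60.1600) = -0.9604. V = [p*·70.4600 + (1−p*)·122.8200]/1.11 = 72.4237. B = V − Δ·S = 162.6996.
Each (Δ,B) replicates both successor values, so the strategy is self-financing and V0 is arbitrage-free.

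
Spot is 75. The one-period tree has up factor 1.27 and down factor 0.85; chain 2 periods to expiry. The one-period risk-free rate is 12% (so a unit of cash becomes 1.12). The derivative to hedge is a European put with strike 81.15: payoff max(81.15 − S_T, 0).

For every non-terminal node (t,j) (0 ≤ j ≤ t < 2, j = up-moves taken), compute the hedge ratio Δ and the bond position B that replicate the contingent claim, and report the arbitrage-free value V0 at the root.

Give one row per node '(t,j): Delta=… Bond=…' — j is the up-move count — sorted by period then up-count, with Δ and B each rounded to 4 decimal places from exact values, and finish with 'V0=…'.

Since d<R<u, set p* = (R−d)/(u−d) = 0.6429; price each node as the discounted p*-expectation of its children.
Terminal values V(2,·): V(2,0)=26.9625, V(2,1)=0.1875, V(2,2)=0.0000
Node (1,0) S=63.7500: V=(p*·0.1875+(1−p*)·26.9625)/1.12=8.7054; Δ=(0.1875−26.9625)/(80.9625−54.1875)=-1.0000; B=V−Δ·S=72.4554
Node (1,1) S=95.2500: V=(p*·0.0000+(1−p*)·0.1875)/1.12=0.0598; Δ=(0.0000−0.1875)/(120.9675−80.9625)=-0.0047; B=V−Δ·S=0.5062
Node (0,0) S=75.0000: V=(p*·0.0598+(1−p*)·8.7054)/1.12=2.8103; Δ=(0.0598−8.7054)/(95.2500−63.7500)=-0.2745; B=V−Δ·S=23.3949
Root portfolio cost Δ·75+B reproduces V0=2.8103.

(0,0): Delta=-0.2745 Bond=23.3949
(1,0): Delta=-1.0000 Bond=72.4554
(1,1): Delta=-0.0047 Bond=0.5062
V0=2.8103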